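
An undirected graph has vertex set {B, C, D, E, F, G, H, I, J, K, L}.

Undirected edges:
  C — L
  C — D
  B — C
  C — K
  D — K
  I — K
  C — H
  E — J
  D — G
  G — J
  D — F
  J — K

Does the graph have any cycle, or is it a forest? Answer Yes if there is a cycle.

DFS, tracking each vertex's parent; an edge to a visited non-parent vertex closes a cycle.
Start from G:
visit G (parent –)
  visit D (parent G)
    visit C (parent D)
      C–D: parent, skip
      visit K (parent C)
        K–D: D visited and ≠ parent → cycle
Cycle: D – C – K – D.

Yes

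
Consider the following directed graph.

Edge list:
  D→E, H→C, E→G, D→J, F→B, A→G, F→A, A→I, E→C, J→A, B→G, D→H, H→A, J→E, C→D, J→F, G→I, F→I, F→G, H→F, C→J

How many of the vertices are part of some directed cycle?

A vertex is on a directed cycle iff it belongs to a strongly connected component of size ≥ 2 (or has a self-loop).
The vertices on cycles are {C, D, E, H, J} — 5 in total.

5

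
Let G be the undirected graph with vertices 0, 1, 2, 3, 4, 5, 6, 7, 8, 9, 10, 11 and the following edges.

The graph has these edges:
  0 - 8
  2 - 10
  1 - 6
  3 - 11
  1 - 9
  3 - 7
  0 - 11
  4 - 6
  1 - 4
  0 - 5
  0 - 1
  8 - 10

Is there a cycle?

Yes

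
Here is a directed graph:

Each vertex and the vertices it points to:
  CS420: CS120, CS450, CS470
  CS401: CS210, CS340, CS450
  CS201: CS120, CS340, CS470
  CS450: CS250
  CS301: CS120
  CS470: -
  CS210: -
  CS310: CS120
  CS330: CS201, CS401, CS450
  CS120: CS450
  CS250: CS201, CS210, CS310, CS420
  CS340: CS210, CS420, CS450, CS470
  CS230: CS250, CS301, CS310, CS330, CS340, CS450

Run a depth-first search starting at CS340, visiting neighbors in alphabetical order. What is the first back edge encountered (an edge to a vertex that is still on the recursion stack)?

CS201->CS120

DFS from CS340 (visiting neighbors in alphabetical order); mark gray on enter, black on exit:
CS340 gray
  CS210 gray
  CS210 black
  CS420 gray
    CS120 gray
      CS450 gray
        CS250 gray
          CS201 gray
            CS201→CS120: CS120 is gray → back edge
First back edge: CS201 → CS120.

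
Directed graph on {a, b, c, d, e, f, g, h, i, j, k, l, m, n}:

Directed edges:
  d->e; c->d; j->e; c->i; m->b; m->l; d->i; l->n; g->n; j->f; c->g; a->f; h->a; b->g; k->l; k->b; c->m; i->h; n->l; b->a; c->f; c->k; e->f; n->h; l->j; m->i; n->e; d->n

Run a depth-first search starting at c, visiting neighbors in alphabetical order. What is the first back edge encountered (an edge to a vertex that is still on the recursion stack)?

DFS from c (visiting neighbors in alphabetical order); mark gray on enter, black on exit:
c gray
  d gray
    e gray
      f gray
      f black
    e black
    i gray
      h gray
        a gray
          a→f: f black — skip
        a black
      h black
    i black
    n gray
      n→e: e black — skip
      n→h: h black — skip
      l gray
        j gray
          j→e: e black — skip
          j→f: f black — skip
        j black
        l→n: n is gray → back edge
First back edge: l → n.

l->n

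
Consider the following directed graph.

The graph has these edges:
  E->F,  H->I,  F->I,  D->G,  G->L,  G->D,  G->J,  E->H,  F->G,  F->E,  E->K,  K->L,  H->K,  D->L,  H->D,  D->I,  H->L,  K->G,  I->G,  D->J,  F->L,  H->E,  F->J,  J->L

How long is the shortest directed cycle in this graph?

For each vertex v, BFS finds the shortest path from v back to v.
The shortest such closed walk is E → H → E, length 2.

2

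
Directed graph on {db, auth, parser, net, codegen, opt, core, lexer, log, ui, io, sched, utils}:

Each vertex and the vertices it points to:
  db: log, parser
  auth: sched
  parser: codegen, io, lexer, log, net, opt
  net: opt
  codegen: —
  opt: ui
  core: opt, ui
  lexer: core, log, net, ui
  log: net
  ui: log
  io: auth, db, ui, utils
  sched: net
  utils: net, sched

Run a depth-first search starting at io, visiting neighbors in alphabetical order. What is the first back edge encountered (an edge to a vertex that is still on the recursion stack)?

log->net

DFS from io (visiting neighbors in alphabetical order); mark gray on enter, black on exit:
io gray
  auth gray
    sched gray
      net gray
        opt gray
          ui gray
            log gray
              log→net: net is gray → back edge
First back edge: log → net.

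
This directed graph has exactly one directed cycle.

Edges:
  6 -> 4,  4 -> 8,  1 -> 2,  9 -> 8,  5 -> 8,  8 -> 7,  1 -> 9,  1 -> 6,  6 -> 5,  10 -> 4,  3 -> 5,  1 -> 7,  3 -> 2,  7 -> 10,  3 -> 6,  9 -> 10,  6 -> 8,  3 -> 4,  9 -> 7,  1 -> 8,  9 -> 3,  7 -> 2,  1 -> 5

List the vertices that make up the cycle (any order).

DFS with gray/black marking from 7:
7 gray
  10 gray
    4 gray
      8 gray
        8→7: 7 is gray → back edge
Back edge closes the cycle 7 → 10 → 4 → 8 → 7; its vertices are {4, 7, 8, 10}.

4, 7, 8, 10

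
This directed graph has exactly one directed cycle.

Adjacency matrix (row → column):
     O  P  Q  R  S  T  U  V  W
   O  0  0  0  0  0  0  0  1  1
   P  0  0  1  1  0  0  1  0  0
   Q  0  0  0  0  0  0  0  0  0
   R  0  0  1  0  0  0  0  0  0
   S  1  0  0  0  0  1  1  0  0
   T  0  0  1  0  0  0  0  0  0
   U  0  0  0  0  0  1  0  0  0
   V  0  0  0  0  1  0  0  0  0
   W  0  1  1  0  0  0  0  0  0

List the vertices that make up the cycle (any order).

O, S, V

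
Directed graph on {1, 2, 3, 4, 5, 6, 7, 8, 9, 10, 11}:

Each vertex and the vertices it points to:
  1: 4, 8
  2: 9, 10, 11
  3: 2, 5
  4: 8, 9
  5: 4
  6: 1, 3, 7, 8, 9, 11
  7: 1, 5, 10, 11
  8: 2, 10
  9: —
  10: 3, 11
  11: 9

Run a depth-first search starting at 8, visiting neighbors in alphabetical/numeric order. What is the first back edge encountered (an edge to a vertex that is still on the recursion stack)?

DFS from 8 (visiting neighbors in alphabetical/numeric order); mark gray on enter, black on exit:
8 gray
  2 gray
    9 gray
    9 black
    10 gray
      3 gray
        3→2: 2 is gray → back edge
First back edge: 3 → 2.

3→2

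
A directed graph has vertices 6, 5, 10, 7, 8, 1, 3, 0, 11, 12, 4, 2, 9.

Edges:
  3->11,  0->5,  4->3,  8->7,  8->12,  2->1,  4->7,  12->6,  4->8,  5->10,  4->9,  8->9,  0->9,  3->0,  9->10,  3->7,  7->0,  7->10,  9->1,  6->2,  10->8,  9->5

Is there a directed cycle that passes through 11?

11 lies on a cycle iff there is a path from 11 back to itself.
Exploring from 11, it never reaches itself; equivalently, its strongly connected component is a singleton.

No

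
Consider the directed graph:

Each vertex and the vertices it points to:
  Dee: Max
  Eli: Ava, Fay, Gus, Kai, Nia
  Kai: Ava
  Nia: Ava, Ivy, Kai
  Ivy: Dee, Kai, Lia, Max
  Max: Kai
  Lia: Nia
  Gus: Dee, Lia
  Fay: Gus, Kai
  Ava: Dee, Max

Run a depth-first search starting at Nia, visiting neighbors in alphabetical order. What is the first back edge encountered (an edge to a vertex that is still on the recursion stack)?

Kai→Ava

DFS from Nia (visiting neighbors in alphabetical order); mark gray on enter, black on exit:
Nia gray
  Ava gray
    Dee gray
      Max gray
        Kai gray
          Kai→Ava: Ava is gray → back edge
First back edge: Kai → Ava.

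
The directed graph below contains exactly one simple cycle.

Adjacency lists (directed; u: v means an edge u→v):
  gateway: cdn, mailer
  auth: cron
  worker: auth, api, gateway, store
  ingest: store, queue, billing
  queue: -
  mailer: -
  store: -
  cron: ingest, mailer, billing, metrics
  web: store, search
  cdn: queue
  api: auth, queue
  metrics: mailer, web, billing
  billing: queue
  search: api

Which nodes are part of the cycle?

api, web, auth, cron, search, metrics

DFS with gray/black marking from api:
api gray
  auth gray
    cron gray
      ingest gray
        store gray
        store black
        queue gray
        queue black
        billing gray
          billing→queue: queue black — skip
        billing black
      ingest black
      mailer gray
      mailer black
      cron→billing: billing black — skip
      metrics gray
        metrics→mailer: mailer black — skip
        web gray
          web→store: store black — skip
          search gray
            search→api: api is gray → back edge
Back edge closes the cycle api → auth → cron → metrics → web → search → api; its vertices are {api, web, auth, cron, search, metrics}.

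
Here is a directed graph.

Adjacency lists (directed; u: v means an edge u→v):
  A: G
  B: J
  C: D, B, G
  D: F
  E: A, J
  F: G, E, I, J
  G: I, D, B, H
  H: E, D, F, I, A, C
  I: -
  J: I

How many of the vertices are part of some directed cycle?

7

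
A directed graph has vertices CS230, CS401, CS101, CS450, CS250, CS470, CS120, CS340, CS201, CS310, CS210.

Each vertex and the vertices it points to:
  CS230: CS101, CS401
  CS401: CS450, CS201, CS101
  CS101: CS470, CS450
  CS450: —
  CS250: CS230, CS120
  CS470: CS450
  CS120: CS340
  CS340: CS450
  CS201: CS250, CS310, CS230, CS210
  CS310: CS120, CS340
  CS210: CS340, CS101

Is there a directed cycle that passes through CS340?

No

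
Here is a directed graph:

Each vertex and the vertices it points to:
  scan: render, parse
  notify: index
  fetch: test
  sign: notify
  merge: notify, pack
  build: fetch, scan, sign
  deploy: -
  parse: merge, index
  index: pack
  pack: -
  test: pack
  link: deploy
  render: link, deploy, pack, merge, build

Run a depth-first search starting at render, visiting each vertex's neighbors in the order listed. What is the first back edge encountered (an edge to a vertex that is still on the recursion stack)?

DFS from render (visiting each vertex's neighbors in the order listed); mark gray on enter, black on exit:
render gray
  link gray
    deploy gray
    deploy black
  link black
  render→deploy: deploy black — skip
  pack gray
  pack black
  merge gray
    notify gray
      index gray
        index→pack: pack black — skip
      index black
    notify black
    merge→pack: pack black — skip
  merge black
  build gray
    fetch gray
      test gray
        test→pack: pack black — skip
      test black
    fetch black
    scan gray
      scan→render: render is gray → back edge
First back edge: scan → render.

scan→render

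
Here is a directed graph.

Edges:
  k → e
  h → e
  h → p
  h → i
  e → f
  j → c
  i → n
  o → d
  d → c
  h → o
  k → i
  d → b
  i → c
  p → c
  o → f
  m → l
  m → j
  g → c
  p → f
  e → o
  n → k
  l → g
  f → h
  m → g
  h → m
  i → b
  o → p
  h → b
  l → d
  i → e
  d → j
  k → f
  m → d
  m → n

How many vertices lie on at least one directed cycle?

9

A vertex is on a directed cycle iff it belongs to a strongly connected component of size ≥ 2 (or has a self-loop).
The vertices on cycles are {e, f, h, i, k, m, n, o, p} — 9 in total.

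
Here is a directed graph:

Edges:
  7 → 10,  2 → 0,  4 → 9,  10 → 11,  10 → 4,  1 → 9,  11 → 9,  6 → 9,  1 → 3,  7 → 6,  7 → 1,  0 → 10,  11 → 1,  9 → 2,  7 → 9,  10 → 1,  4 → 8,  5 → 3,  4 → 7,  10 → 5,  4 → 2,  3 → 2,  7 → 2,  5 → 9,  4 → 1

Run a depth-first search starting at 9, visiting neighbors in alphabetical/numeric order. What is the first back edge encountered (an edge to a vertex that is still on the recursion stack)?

DFS from 9 (visiting neighbors in alphabetical/numeric order); mark gray on enter, black on exit:
9 gray
  2 gray
    0 gray
      10 gray
        1 gray
          3 gray
            3→2: 2 is gray → back edge
First back edge: 3 → 2.

3→2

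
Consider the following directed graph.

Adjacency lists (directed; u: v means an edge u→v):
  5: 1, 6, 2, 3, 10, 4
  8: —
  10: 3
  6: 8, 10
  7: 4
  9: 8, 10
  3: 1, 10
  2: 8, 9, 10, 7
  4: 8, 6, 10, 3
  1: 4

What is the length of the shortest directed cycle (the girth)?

2

For each vertex v, BFS finds the shortest path from v back to v.
The shortest such closed walk is 3 → 10 → 3, length 2.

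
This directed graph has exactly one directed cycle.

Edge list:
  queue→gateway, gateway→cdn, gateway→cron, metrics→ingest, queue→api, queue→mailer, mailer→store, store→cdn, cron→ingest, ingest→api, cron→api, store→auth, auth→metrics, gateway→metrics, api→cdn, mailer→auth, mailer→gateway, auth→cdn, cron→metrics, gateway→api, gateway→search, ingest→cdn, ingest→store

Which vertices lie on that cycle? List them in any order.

DFS with gray/black marking from auth:
auth gray
  cdn gray
  cdn black
  metrics gray
    ingest gray
      store gray
        store→auth: auth is gray → back edge
Back edge closes the cycle auth → metrics → ingest → store → auth; its vertices are {auth, store, ingest, metrics}.

auth, store, ingest, metrics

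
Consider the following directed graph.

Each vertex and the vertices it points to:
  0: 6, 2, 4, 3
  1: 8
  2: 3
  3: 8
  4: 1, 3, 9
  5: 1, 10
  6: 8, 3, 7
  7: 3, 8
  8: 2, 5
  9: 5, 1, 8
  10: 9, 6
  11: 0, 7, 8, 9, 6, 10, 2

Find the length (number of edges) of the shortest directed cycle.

3

For each vertex v, BFS finds the shortest path from v back to v.
The shortest such closed walk is 2 → 3 → 8 → 2, length 3.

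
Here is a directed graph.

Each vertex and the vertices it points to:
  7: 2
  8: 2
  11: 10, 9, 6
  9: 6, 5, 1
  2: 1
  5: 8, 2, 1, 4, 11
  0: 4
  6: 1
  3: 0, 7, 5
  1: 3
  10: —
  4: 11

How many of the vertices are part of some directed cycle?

11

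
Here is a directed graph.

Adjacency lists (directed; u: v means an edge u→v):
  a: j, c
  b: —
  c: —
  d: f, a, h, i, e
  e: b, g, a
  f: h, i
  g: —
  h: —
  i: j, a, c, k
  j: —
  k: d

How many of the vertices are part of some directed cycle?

4

A vertex is on a directed cycle iff it belongs to a strongly connected component of size ≥ 2 (or has a self-loop).
The vertices on cycles are {d, f, i, k} — 4 in total.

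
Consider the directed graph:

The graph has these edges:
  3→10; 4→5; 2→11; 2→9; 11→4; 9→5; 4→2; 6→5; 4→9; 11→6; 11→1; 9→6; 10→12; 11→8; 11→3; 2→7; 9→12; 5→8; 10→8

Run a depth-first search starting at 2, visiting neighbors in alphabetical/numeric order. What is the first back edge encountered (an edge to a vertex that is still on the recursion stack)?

DFS from 2 (visiting neighbors in alphabetical/numeric order); mark gray on enter, black on exit:
2 gray
  7 gray
  7 black
  9 gray
    5 gray
      8 gray
      8 black
    5 black
    6 gray
      6→5: 5 black — skip
    6 black
    12 gray
    12 black
  9 black
  11 gray
    1 gray
    1 black
    3 gray
      10 gray
        10→8: 8 black — skip
        10→12: 12 black — skip
      10 black
    3 black
    4 gray
      4→2: 2 is gray → back edge
First back edge: 4 → 2.

4->2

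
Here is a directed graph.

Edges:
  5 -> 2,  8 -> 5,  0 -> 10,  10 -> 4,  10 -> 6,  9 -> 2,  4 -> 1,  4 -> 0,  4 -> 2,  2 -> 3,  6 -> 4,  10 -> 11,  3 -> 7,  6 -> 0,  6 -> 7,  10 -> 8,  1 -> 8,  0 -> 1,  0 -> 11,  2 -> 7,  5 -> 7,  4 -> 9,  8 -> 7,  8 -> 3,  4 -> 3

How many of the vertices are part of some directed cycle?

A vertex is on a directed cycle iff it belongs to a strongly connected component of size ≥ 2 (or has a self-loop).
The vertices on cycles are {0, 4, 6, 10} — 4 in total.

4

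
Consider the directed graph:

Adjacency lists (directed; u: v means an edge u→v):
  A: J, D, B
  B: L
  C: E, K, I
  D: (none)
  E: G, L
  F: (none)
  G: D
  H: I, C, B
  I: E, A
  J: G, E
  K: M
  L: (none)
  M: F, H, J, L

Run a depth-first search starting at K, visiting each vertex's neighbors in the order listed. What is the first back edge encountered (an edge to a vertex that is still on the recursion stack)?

C→K

DFS from K (visiting each vertex's neighbors in the order listed); mark gray on enter, black on exit:
K gray
  M gray
    F gray
    F black
    H gray
      I gray
        E gray
          G gray
            D gray
            D black
          G black
          L gray
          L black
        E black
        A gray
          J gray
            J→G: G black — skip
            J→E: E black — skip
          J black
          A→D: D black — skip
          B gray
            B→L: L black — skip
          B black
        A black
      I black
      C gray
        C→E: E black — skip
        C→K: K is gray → back edge
First back edge: C → K.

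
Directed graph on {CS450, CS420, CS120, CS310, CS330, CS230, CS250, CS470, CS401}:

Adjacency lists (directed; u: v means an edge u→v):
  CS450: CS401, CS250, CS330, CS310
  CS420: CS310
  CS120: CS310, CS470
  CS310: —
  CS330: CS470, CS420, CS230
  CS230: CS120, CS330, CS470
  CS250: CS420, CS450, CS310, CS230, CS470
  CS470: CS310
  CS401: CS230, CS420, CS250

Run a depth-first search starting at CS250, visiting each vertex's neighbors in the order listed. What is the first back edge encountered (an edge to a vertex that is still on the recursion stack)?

CS330->CS230

DFS from CS250 (visiting each vertex's neighbors in the order listed); mark gray on enter, black on exit:
CS250 gray
  CS420 gray
    CS310 gray
    CS310 black
  CS420 black
  CS450 gray
    CS401 gray
      CS230 gray
        CS120 gray
          CS120→CS310: CS310 black — skip
          CS470 gray
            CS470→CS310: CS310 black — skip
          CS470 black
        CS120 black
        CS330 gray
          CS330→CS470: CS470 black — skip
          CS330→CS420: CS420 black — skip
          CS330→CS230: CS230 is gray → back edge
First back edge: CS330 → CS230.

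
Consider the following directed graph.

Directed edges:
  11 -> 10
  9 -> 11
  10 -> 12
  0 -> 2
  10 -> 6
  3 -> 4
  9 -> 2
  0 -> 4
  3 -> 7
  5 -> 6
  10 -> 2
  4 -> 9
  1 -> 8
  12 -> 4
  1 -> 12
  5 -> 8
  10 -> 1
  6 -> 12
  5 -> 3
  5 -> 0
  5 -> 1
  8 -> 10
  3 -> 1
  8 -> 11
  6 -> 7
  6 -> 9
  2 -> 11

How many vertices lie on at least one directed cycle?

A vertex is on a directed cycle iff it belongs to a strongly connected component of size ≥ 2 (or has a self-loop).
The vertices on cycles are {1, 2, 4, 6, 8, 9, 10, 11, 12} — 9 in total.

9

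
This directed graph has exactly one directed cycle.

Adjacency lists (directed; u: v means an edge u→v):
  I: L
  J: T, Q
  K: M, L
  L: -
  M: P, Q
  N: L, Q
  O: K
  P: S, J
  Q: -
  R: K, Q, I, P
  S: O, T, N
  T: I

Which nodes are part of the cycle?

K, M, O, P, S

DFS with gray/black marking from P:
P gray
  S gray
    O gray
      K gray
        M gray
          M→P: P is gray → back edge
Back edge closes the cycle P → S → O → K → M → P; its vertices are {K, M, O, P, S}.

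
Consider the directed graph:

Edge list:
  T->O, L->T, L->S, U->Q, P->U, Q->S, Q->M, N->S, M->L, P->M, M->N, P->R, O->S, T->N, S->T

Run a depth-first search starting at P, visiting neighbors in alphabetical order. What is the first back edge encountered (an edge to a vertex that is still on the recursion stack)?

N->S

DFS from P (visiting neighbors in alphabetical order); mark gray on enter, black on exit:
P gray
  M gray
    L gray
      S gray
        T gray
          N gray
            N→S: S is gray → back edge
First back edge: N → S.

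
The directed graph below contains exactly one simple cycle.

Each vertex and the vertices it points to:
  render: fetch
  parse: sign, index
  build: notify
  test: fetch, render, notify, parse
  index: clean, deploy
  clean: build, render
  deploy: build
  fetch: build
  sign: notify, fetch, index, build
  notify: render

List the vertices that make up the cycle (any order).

build, fetch, notify, render

DFS with gray/black marking from fetch:
fetch gray
  build gray
    notify gray
      render gray
        render→fetch: fetch is gray → back edge
Back edge closes the cycle fetch → build → notify → render → fetch; its vertices are {build, fetch, notify, render}.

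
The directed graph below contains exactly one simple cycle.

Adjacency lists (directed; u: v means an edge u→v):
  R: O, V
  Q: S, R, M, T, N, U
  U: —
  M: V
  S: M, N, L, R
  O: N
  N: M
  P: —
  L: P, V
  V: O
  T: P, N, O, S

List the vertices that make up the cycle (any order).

M, N, O, V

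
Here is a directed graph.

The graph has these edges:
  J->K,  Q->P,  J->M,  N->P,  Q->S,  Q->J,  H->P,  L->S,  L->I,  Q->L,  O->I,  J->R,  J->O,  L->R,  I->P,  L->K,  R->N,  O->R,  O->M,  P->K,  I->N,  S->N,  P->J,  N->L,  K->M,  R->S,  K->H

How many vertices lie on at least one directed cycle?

A vertex is on a directed cycle iff it belongs to a strongly connected component of size ≥ 2 (or has a self-loop).
The vertices on cycles are {H, I, J, K, L, N, O, P, R, S} — 10 in total.

10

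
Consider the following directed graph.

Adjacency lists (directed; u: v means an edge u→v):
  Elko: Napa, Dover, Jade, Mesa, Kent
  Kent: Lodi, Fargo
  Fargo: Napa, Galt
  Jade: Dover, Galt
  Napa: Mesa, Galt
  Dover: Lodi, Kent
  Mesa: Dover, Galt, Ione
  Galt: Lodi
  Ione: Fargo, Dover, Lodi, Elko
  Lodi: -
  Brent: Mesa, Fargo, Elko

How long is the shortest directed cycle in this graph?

For each vertex v, BFS finds the shortest path from v back to v.
The shortest such closed walk is Elko → Mesa → Ione → Elko, length 3.

3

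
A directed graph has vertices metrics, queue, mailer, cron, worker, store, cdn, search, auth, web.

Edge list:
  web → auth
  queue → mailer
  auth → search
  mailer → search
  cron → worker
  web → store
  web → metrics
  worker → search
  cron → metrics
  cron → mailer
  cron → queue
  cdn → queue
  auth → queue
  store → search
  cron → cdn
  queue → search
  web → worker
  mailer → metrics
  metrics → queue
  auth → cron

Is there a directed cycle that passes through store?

No

store lies on a cycle iff there is a path from store back to itself.
Exploring from store, it never reaches itself; equivalently, its strongly connected component is a singleton.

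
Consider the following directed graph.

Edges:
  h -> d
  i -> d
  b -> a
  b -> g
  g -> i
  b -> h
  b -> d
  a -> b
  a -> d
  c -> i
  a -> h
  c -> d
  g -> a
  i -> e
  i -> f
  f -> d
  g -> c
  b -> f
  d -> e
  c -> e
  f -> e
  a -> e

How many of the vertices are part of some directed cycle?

3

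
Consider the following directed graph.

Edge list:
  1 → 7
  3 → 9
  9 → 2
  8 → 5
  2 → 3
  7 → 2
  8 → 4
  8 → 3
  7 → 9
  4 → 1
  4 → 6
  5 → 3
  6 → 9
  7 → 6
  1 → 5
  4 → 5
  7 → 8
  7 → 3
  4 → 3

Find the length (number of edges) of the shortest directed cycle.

For each vertex v, BFS finds the shortest path from v back to v.
The shortest such closed walk is 2 → 3 → 9 → 2, length 3.

3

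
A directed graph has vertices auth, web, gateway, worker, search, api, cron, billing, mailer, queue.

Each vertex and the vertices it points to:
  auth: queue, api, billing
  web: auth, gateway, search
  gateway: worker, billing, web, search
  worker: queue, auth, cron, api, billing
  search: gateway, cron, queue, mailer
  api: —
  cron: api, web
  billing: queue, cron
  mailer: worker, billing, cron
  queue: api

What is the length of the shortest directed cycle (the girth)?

2

For each vertex v, BFS finds the shortest path from v back to v.
The shortest such closed walk is gateway → web → gateway, length 2.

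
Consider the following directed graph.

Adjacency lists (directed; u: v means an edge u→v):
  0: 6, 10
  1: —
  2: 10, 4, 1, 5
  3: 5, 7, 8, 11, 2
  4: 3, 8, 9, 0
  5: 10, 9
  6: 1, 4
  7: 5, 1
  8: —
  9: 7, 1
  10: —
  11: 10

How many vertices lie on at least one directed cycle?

8

A vertex is on a directed cycle iff it belongs to a strongly connected component of size ≥ 2 (or has a self-loop).
The vertices on cycles are {0, 2, 3, 4, 5, 6, 7, 9} — 8 in total.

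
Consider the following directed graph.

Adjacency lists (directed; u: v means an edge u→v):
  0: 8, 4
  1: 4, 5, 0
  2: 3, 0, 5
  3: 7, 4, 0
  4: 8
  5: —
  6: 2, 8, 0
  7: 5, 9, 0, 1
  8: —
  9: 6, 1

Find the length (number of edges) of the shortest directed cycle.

5

For each vertex v, BFS finds the shortest path from v back to v.
The shortest such closed walk is 2 → 3 → 7 → 9 → 6 → 2, length 5.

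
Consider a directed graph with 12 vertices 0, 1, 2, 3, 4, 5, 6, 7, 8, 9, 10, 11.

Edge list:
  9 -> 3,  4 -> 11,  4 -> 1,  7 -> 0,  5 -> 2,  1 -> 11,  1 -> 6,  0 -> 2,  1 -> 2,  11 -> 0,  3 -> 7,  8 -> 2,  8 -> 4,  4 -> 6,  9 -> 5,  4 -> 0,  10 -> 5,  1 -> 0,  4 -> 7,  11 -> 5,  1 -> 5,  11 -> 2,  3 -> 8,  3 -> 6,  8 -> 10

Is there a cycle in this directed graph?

No

DFS with white/gray/black marking, starting from 7:
7 gray
  0 gray
    2 gray
    2 black
  0 black
7 black
1 gray
  1→2: 2 black — skip
  5 gray
    5→2: 2 black — skip
  5 black
  6 gray
  6 black
  11 gray
    11→5: 5 black — skip
    11→2: 2 black — skip
    11→0: 0 black — skip
  11 black
  1→0: 0 black — skip
1 black
3 gray
  3→6: 6 black — skip
  8 gray
    8→2: 2 black — skip
    4 gray
      4→0: 0 black — skip
      4→1: 1 black — skip
      4→6: 6 black — skip
      4→11: 11 black — skip
      4→7: 7 black — skip
    4 black
    10 gray
      10→5: 5 black — skip
    10 black
  8 black
  3→7: 7 black — skip
3 black
9 gray
  9→3: 3 black — skip
  9→5: 5 black — skip
9 black
Every edge goes to a white or black vertex — no back edge, so the graph is acyclic.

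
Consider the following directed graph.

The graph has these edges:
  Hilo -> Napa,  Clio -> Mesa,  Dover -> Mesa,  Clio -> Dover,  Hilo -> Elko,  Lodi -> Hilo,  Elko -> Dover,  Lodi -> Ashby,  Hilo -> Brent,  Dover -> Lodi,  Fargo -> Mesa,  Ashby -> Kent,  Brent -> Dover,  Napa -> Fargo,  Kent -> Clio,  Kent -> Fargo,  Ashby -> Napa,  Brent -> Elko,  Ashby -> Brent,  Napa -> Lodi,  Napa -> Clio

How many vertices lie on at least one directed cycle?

A vertex is on a directed cycle iff it belongs to a strongly connected component of size ≥ 2 (or has a self-loop).
The vertices on cycles are {Clio, Elko, Hilo, Kent, Lodi, Napa, Ashby, Brent, Dover} — 9 in total.

9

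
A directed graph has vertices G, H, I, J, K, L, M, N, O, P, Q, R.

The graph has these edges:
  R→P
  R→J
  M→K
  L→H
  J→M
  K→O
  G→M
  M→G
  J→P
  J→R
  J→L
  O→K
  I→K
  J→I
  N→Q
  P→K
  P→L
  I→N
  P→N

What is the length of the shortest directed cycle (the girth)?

2

For each vertex v, BFS finds the shortest path from v back to v.
The shortest such closed walk is J → R → J, length 2.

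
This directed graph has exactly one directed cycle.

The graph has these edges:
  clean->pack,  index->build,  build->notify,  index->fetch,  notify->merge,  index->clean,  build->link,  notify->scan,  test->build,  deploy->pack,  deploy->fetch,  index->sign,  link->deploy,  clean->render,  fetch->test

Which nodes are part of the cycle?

link, test, build, fetch, deploy

DFS with gray/black marking from build:
build gray
  link gray
    deploy gray
      pack gray
      pack black
      fetch gray
        test gray
          test→build: build is gray → back edge
Back edge closes the cycle build → link → deploy → fetch → test → build; its vertices are {link, test, build, fetch, deploy}.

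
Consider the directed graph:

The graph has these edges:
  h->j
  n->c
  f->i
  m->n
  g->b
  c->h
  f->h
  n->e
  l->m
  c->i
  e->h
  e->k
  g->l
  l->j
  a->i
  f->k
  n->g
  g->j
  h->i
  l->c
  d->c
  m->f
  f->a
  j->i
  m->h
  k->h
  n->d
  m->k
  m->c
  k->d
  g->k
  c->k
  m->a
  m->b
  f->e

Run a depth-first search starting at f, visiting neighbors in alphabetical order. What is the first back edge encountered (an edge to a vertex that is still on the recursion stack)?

c->k

DFS from f (visiting neighbors in alphabetical order); mark gray on enter, black on exit:
f gray
  a gray
    i gray
    i black
  a black
  e gray
    h gray
      h→i: i black — skip
      j gray
        j→i: i black — skip
      j black
    h black
    k gray
      d gray
        c gray
          c→h: h black — skip
          c→i: i black — skip
          c→k: k is gray → back edge
First back edge: c → k.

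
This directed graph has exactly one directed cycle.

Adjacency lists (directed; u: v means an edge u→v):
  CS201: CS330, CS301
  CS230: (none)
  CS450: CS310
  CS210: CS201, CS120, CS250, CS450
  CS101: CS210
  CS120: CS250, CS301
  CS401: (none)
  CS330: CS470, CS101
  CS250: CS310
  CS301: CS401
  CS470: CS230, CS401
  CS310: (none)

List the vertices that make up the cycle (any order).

CS101, CS201, CS210, CS330

DFS with gray/black marking from CS101:
CS101 gray
  CS210 gray
    CS201 gray
      CS330 gray
        CS470 gray
          CS230 gray
          CS230 black
          CS401 gray
          CS401 black
        CS470 black
        CS330→CS101: CS101 is gray → back edge
Back edge closes the cycle CS101 → CS210 → CS201 → CS330 → CS101; its vertices are {CS101, CS201, CS210, CS330}.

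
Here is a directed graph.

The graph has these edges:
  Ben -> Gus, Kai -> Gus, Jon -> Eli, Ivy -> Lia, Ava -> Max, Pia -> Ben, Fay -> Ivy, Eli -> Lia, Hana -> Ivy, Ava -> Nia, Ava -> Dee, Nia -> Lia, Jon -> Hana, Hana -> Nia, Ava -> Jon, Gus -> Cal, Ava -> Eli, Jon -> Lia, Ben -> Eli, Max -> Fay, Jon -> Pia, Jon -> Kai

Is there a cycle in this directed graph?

No

DFS with white/gray/black marking, starting from Jon:
Jon gray
  Hana gray
    Nia gray
      Lia gray
      Lia black
    Nia black
    Ivy gray
      Ivy→Lia: Lia black — skip
    Ivy black
  Hana black
  Jon→Lia: Lia black — skip
  Eli gray
    Eli→Lia: Lia black — skip
  Eli black
  Pia gray
    Ben gray
      Gus gray
        Cal gray
        Cal black
      Gus black
      Ben→Eli: Eli black — skip
    Ben black
  Pia black
  Kai gray
    Kai→Gus: Gus black — skip
  Kai black
Jon black
Max gray
  Fay gray
    Fay→Ivy: Ivy black — skip
  Fay black
Max black
Dee gray
Dee black
Ava gray
  Ava→Max: Max black — skip
  Ava→Dee: Dee black — skip
  Ava→Jon: Jon black — skip
  Ava→Nia: Nia black — skip
  Ava→Eli: Eli black — skip
Ava black
Every edge goes to a white or black vertex — no back edge, so the graph is acyclic.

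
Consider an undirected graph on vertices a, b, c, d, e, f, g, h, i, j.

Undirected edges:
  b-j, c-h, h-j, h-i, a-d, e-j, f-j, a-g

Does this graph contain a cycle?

DFS, tracking each vertex's parent; an edge to a visited non-parent vertex closes a cycle.
Start from h:
visit h (parent –)
  visit i (parent h)
    i–h: parent, skip
  visit c (parent h)
    c–h: parent, skip
  visit j (parent h)
    j–h: parent, skip
    visit b (parent j)
      b–j: parent, skip
    visit e (parent j)
      e–j: parent, skip
    visit f (parent j)
      f–j: parent, skip
visit a (parent –)
  visit g (parent a)
    g–a: parent, skip
  visit d (parent a)
    d–a: parent, skip
No non-parent visited neighbor found — the graph is a forest.

No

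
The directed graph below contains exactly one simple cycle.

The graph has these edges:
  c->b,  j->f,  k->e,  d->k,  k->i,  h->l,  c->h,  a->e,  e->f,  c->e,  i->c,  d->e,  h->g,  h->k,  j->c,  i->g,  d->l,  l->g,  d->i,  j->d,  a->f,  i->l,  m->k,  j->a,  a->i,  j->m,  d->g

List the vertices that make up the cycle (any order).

DFS with gray/black marking from c:
c gray
  e gray
    f gray
    f black
  e black
  b gray
  b black
  h gray
    l gray
      g gray
      g black
    l black
    k gray
      k→e: e black — skip
      i gray
        i→c: c is gray → back edge
Back edge closes the cycle c → h → k → i → c; its vertices are {c, h, i, k}.

c, h, i, k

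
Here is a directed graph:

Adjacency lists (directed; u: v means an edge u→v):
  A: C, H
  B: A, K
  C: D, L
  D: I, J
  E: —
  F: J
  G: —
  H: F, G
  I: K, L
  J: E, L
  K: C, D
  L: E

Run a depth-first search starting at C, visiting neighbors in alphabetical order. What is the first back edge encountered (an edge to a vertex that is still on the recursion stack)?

K→C

DFS from C (visiting neighbors in alphabetical order); mark gray on enter, black on exit:
C gray
  D gray
    I gray
      K gray
        K→C: C is gray → back edge
First back edge: K → C.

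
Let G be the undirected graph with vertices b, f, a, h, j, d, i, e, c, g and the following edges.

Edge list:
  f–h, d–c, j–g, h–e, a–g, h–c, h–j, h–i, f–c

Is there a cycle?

DFS, tracking each vertex's parent; an edge to a visited non-parent vertex closes a cycle.
Start from h:
visit h (parent –)
  visit f (parent h)
    f–h: parent, skip
    visit c (parent f)
      c–f: parent, skip
      c–h: h visited and ≠ parent → cycle
Cycle: h – f – c – h.

Yes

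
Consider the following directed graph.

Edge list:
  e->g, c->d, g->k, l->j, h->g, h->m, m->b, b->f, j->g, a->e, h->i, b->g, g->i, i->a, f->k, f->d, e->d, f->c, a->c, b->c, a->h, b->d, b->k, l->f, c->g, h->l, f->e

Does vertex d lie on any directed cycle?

No

d lies on a cycle iff there is a path from d back to itself.
Exploring from d, it never reaches itself; equivalently, its strongly connected component is a singleton.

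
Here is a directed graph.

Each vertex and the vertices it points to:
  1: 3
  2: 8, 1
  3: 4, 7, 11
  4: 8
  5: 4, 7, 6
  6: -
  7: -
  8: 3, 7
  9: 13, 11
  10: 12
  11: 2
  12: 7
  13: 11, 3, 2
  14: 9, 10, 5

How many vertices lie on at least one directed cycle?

A vertex is on a directed cycle iff it belongs to a strongly connected component of size ≥ 2 (or has a self-loop).
The vertices on cycles are {1, 2, 3, 4, 8, 11} — 6 in total.

6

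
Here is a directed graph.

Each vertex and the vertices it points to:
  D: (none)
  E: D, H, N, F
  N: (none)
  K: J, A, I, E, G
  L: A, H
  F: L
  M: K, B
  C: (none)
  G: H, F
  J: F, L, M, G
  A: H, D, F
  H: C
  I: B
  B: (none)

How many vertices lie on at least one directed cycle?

A vertex is on a directed cycle iff it belongs to a strongly connected component of size ≥ 2 (or has a self-loop).
The vertices on cycles are {A, F, J, K, L, M} — 6 in total.

6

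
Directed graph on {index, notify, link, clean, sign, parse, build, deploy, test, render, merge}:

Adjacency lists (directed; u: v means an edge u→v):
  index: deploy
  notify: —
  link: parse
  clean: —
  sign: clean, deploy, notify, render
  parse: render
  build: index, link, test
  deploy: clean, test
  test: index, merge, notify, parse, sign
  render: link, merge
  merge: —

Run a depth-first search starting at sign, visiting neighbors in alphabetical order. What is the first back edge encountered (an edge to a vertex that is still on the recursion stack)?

index->deploy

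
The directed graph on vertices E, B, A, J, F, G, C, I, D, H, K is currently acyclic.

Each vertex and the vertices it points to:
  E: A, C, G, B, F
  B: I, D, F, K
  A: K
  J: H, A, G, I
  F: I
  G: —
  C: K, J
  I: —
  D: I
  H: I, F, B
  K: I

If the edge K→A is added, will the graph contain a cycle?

Adding K→A creates a cycle iff A can already reach K.
Path from A: A → K.
So A → … → K → A is a cycle.

Yes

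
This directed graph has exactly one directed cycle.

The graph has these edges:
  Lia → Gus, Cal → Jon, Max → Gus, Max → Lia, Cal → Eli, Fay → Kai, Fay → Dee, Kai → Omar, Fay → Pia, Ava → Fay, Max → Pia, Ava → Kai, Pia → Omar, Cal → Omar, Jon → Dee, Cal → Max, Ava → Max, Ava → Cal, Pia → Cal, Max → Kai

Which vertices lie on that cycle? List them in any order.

Cal, Max, Pia

DFS with gray/black marking from Cal:
Cal gray
  Eli gray
  Eli black
  Jon gray
    Dee gray
    Dee black
  Jon black
  Omar gray
  Omar black
  Max gray
    Kai gray
      Kai→Omar: Omar black — skip
    Kai black
    Gus gray
    Gus black
    Pia gray
      Pia→Cal: Cal is gray → back edge
Back edge closes the cycle Cal → Max → Pia → Cal; its vertices are {Cal, Max, Pia}.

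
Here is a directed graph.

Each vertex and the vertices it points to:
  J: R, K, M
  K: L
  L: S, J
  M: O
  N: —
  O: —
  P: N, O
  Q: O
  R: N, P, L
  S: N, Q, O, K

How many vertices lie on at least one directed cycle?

A vertex is on a directed cycle iff it belongs to a strongly connected component of size ≥ 2 (or has a self-loop).
The vertices on cycles are {J, K, L, R, S} — 5 in total.

5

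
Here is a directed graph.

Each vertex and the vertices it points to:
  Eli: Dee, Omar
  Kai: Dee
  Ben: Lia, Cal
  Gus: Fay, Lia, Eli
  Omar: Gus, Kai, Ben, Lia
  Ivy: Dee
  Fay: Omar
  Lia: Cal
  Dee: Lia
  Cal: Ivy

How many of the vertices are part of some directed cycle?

8

A vertex is on a directed cycle iff it belongs to a strongly connected component of size ≥ 2 (or has a self-loop).
The vertices on cycles are {Cal, Dee, Eli, Fay, Gus, Ivy, Lia, Omar} — 8 in total.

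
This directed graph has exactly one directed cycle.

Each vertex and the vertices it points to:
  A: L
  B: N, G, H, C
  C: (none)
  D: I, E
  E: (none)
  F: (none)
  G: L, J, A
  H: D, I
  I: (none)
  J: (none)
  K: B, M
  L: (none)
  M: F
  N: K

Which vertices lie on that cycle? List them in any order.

DFS with gray/black marking from B:
B gray
  N gray
    K gray
      K→B: B is gray → back edge
Back edge closes the cycle B → N → K → B; its vertices are {B, K, N}.

B, K, N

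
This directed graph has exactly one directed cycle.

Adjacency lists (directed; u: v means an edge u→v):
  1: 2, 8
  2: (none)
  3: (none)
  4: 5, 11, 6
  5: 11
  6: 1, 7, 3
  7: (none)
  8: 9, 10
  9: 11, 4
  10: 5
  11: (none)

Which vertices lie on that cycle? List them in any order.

1, 4, 6, 8, 9

DFS with gray/black marking from 6:
6 gray
  1 gray
    2 gray
    2 black
    8 gray
      9 gray
        11 gray
        11 black
        4 gray
          5 gray
            5→11: 11 black — skip
          5 black
          4→11: 11 black — skip
          4→6: 6 is gray → back edge
Back edge closes the cycle 6 → 1 → 8 → 9 → 4 → 6; its vertices are {1, 4, 6, 8, 9}.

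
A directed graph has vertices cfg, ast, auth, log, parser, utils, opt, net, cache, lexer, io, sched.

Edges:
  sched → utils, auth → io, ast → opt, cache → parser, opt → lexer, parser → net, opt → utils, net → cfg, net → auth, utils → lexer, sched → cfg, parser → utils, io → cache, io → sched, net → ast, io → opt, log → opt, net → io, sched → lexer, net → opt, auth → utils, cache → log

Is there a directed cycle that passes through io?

Yes

io is on a cycle iff io can reach itself via ≥1 edge.
io → cache → parser → net → io — yes.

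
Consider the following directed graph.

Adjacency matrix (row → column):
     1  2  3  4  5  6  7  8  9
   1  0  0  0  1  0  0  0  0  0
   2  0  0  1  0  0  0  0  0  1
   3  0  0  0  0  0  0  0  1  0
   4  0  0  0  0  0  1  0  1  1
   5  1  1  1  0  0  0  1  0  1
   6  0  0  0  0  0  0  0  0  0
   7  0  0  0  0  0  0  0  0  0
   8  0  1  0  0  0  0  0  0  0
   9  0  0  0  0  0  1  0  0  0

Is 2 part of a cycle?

Yes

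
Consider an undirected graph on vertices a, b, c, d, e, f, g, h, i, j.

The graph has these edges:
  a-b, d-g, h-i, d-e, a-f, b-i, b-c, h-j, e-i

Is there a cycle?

No

DFS, tracking each vertex's parent; an edge to a visited non-parent vertex closes a cycle.
Start from h:
visit h (parent –)
  visit j (parent h)
    j–h: parent, skip
  visit i (parent h)
    visit e (parent i)
      visit d (parent e)
        d–e: parent, skip
        visit g (parent d)
          g–d: parent, skip
      e–i: parent, skip
    visit b (parent i)
      b–i: parent, skip
      visit a (parent b)
        a–b: parent, skip
        visit f (parent a)
          f–a: parent, skip
      visit c (parent b)
        c–b: parent, skip
    i–h: parent, skip
No non-parent visited neighbor found — the graph is a forest.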